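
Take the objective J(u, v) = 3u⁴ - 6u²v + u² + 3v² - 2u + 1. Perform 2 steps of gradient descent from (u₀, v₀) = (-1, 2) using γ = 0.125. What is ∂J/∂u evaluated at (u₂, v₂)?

∇J = (12u³ - 12uv + 2u - 2, -6u² + 6v)
(u₁, v₁) = (-1, 2) − 0.125·(8, 6) = (-2, 1.25)
(u₂, v₂) = (-2, 1.25) − 0.125·(-72, -16.5) = (7, 3.3125)
∂J/∂u at (7, 3.3125) = 3849.75

3849.75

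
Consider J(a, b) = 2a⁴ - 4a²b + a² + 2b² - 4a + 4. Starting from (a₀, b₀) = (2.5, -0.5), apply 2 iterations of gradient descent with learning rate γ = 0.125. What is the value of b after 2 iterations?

∇J = (8a³ - 8ab + 2a - 4, -4a² + 4b)
(a₁, b₁) = (2.5, -0.5) − 0.125·(136, -27) = (-14.5, 2.875)
(a₂, b₂) = (-14.5, 2.875) − 0.125·(-24088.5, -829.5) = (2996.5625, 106.5625)
b = 106.5625

106.5625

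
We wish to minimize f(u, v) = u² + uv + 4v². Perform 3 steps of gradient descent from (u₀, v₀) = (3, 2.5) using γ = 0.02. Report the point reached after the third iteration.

(2.53582, 1.33836)

∇f = (2u + v, u + 8v)
Step 1: at (3, 2.5), ∇f = (8.5, 23) → (3, 2.5) − 0.02·(8.5, 23) = (2.83, 2.04)
Step 2: at (2.83, 2.04), ∇f = (7.7, 19.15) → (2.83, 2.04) − 0.02·(7.7, 19.15) = (2.676, 1.657)
Step 3: at (2.676, 1.657), ∇f = (7.009, 15.932) → (2.676, 1.657) − 0.02·(7.009, 15.932) = (2.53582, 1.33836)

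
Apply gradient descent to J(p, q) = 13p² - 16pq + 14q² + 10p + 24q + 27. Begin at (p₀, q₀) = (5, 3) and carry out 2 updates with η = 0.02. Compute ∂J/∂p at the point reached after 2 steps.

∇J = (26p - 16q + 10, -16p + 28q + 24)
Step 1: at (5, 3), ∇J = (92, 28) → (5, 3) − 0.02·(92, 28) = (3.16, 2.44)
Step 2: at (3.16, 2.44), ∇J = (53.12, 41.76) → (3.16, 2.44) − 0.02·(53.12, 41.76) = (2.0976, 1.6048)
∂J/∂p at (2.0976, 1.6048) = 38.8608

38.8608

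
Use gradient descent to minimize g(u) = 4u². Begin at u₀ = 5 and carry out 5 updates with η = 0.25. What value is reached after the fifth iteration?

-5

g′(u) = 8u
u₁ = 5 − 0.25·40 = -5
u₂ = -5 − 0.25·(-40) = 5
u₃ = 5 − 0.25·40 = -5
u₄ = -5 − 0.25·(-40) = 5
u₅ = 5 − 0.25·40 = -5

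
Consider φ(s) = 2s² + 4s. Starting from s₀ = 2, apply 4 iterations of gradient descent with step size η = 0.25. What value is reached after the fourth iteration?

-1

φ′(s) = 4s + 4
s₁ = 2 − 0.25·12 = -1
s₂ = -1 − 0.25·0 = -1
s₃ = -1 − 0.25·0 = -1
s₄ = -1 − 0.25·0 = -1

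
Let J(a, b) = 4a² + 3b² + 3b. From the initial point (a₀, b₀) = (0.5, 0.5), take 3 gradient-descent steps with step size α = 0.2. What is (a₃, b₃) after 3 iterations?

(-0.108, -0.508)

∇J = (8a, 6b + 3)
Step 1: at (0.5, 0.5), ∇J = (4, 6) → (0.5, 0.5) − 0.2·(4, 6) = (-0.3, -0.7)
Step 2: at (-0.3, -0.7), ∇J = (-2.4, -1.2) → (-0.3, -0.7) − 0.2·(-2.4, -1.2) = (0.18, -0.46)
Step 3: at (0.18, -0.46), ∇J = (1.44, 0.24) → (0.18, -0.46) − 0.2·(1.44, 0.24) = (-0.108, -0.508)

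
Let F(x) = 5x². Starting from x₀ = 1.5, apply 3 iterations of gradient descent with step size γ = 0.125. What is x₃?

F′(x) = 10x
x₁ = 1.5 − 0.125·15 = -0.375
x₂ = -0.375 − 0.125·(-3.75) = 0.09375
x₃ = 0.09375 − 0.125·0.9375 = -0.0234375

-0.0234375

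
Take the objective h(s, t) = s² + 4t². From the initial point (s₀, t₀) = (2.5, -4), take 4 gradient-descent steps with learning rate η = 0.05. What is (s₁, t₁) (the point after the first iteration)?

∇h = (2s, 8t)
(s₁, t₁) = (2.5, -4) − 0.05·(5, -32) = (2.25, -2.4)

(2.25, -2.4)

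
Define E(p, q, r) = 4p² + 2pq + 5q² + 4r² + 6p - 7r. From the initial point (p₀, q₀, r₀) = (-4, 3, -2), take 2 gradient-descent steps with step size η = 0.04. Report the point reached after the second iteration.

∇E = (8p + 2q + 6, 2p + 10q, 8r - 7)
(p₁, q₁, r₁) = (-4, 3, -2) − 0.04·(-20, 22, -23) = (-3.2, 2.12, -1.08)
(p₂, q₂, r₂) = (-3.2, 2.12, -1.08) − 0.04·(-15.36, 14.8, -15.64) = (-2.5856, 1.528, -0.4544)

(-2.5856, 1.528, -0.4544)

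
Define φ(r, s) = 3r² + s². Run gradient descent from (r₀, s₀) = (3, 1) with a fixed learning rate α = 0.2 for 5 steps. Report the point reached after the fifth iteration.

(-0.00096, 0.07776)

∇φ = (6r, 2s)
Step 1: at (3, 1), ∇φ = (18, 2) → (3, 1) − 0.2·(18, 2) = (-0.6, 0.6)
Step 2: at (-0.6, 0.6), ∇φ = (-3.6, 1.2) → (-0.6, 0.6) − 0.2·(-3.6, 1.2) = (0.12, 0.36)
Step 3: at (0.12, 0.36), ∇φ = (0.72, 0.72) → (0.12, 0.36) − 0.2·(0.72, 0.72) = (-0.024, 0.216)
Step 4: at (-0.024, 0.216), ∇φ = (-0.144, 0.432) → (-0.024, 0.216) − 0.2·(-0.144, 0.432) = (0.0048, 0.1296)
Step 5: at (0.0048, 0.1296), ∇φ = (0.0288, 0.2592) → (0.0048, 0.1296) − 0.2·(0.0288, 0.2592) = (-0.00096, 0.07776)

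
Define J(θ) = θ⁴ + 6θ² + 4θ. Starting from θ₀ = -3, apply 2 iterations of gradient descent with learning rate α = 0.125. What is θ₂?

J′(θ) = 4θ³ + 12θ + 4
θ₁ = -3 − 0.125·(-140) = 14.5
θ₂ = 14.5 − 0.125·12372.5 = -1532.0625

-1532.0625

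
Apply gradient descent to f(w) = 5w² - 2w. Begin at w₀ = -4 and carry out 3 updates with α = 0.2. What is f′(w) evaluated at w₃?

f′(w) = 10w - 2
w₁ = -4 − 0.2·(-42) = 4.4
w₂ = 4.4 − 0.2·42 = -4
w₃ = -4 − 0.2·(-42) = 4.4
f′(w) at (4.4) = 42

42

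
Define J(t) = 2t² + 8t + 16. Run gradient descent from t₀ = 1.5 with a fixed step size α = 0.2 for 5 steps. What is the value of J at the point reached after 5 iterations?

8.0000025088

J′(t) = 4t + 8
t₁ = 1.5 − 0.2·14 = -1.3
t₂ = -1.3 − 0.2·2.8 = -1.86
t₃ = -1.86 − 0.2·0.56 = -1.972
t₄ = -1.972 − 0.2·0.112 = -1.9944
t₅ = -1.9944 − 0.2·0.0224 = -1.99888
J(-1.99888) = 8.0000025088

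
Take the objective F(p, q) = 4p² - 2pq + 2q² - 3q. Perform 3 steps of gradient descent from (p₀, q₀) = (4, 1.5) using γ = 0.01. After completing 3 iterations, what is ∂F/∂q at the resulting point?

-2.891432

∇F = (8p - 2q, -2p + 4q - 3)
(p₁, q₁) = (4, 1.5) − 0.01·(29, -5) = (3.71, 1.55)
(p₂, q₂) = (3.71, 1.55) − 0.01·(26.58, -4.22) = (3.4442, 1.5922)
(p₃, q₃) = (3.4442, 1.5922) − 0.01·(24.3692, -3.5196) = (3.200508, 1.627396)
∂F/∂q at (3.200508, 1.627396) = -2.891432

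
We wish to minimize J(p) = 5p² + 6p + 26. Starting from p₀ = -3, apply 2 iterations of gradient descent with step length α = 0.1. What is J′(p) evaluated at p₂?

J′(p) = 10p + 6
p₁ = -3 − 0.1·(-24) = -0.6
p₂ = -0.6 − 0.1·0 = -0.6
J′(p) at (-0.6) = 0

0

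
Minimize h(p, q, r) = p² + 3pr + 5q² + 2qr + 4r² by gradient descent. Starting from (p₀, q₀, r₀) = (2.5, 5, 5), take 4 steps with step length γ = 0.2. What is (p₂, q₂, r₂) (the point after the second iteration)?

∇h = (2p + 3r, 10q + 2r, 3p + 2q + 8r)
Step 1: at (2.5, 5, 5), ∇h = (20, 60, 57.5) → (2.5, 5, 5) − 0.2·(20, 60, 57.5) = (-1.5, -7, -6.5)
Step 2: at (-1.5, -7, -6.5), ∇h = (-22.5, -83, -70.5) → (-1.5, -7, -6.5) − 0.2·(-22.5, -83, -70.5) = (3, 9.6, 7.6)

(3, 9.6, 7.6)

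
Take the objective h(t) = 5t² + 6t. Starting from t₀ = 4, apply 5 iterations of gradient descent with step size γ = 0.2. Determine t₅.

-5.2

h′(t) = 10t + 6
Step 1: h′(4) = 46; t₁ = 4 − 0.2·46 = -5.2
Step 2: h′(-5.2) = -46; t₂ = -5.2 − 0.2·(-46) = 4
Step 3: h′(4) = 46; t₃ = 4 − 0.2·46 = -5.2
Step 4: h′(-5.2) = -46; t₄ = -5.2 − 0.2·(-46) = 4
Step 5: h′(4) = 46; t₅ = 4 − 0.2·46 = -5.2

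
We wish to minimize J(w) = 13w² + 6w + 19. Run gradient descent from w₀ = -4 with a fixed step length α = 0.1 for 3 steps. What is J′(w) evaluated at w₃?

401.408

J′(w) = 26w + 6
w₁ = -4 − 0.1·(-98) = 5.8
w₂ = 5.8 − 0.1·156.8 = -9.88
w₃ = -9.88 − 0.1·(-250.88) = 15.208
J′(w) at (15.208) = 401.408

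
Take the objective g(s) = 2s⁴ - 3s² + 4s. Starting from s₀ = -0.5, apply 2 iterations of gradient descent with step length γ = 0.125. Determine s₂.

g′(s) = 8s³ - 6s + 4
s₁ = -0.5 − 0.125·6 = -1.25
s₂ = -1.25 − 0.125·(-4.125) = -0.734375

-0.734375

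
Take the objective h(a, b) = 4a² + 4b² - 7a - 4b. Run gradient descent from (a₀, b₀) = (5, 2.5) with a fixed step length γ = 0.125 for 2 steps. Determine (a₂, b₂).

(0.875, 0.5)

∇h = (8a - 7, 8b - 4)
Step 1: at (5, 2.5), ∇h = (33, 16) → (5, 2.5) − 0.125·(33, 16) = (0.875, 0.5)
Step 2: at (0.875, 0.5), ∇h = (0, 0) → (0.875, 0.5) − 0.125·(0, 0) = (0.875, 0.5)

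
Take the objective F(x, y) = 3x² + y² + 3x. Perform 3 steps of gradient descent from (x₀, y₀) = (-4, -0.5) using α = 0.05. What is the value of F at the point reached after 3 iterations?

3.706461

∇F = (6x + 3, 2y)
Step 1: at (-4, -0.5), ∇F = (-21, -1) → (-4, -0.5) − 0.05·(-21, -1) = (-2.95, -0.45)
Step 2: at (-2.95, -0.45), ∇F = (-14.7, -0.9) → (-2.95, -0.45) − 0.05·(-14.7, -0.9) = (-2.215, -0.405)
Step 3: at (-2.215, -0.405), ∇F = (-10.29, -0.81) → (-2.215, -0.405) − 0.05·(-10.29, -0.81) = (-1.7005, -0.3645)
F(-1.7005, -0.3645) = 3.706461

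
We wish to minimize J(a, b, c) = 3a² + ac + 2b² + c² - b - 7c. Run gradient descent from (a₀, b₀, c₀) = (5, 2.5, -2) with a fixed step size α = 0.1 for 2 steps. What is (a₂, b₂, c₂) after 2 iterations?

∇J = (6a + c, 4b - 1, a + 2c - 7)
Step 1: at (5, 2.5, -2), ∇J = (28, 9, -6) → (5, 2.5, -2) − 0.1·(28, 9, -6) = (2.2, 1.6, -1.4)
Step 2: at (2.2, 1.6, -1.4), ∇J = (11.8, 5.4, -7.6) → (2.2, 1.6, -1.4) − 0.1·(11.8, 5.4, -7.6) = (1.02, 1.06, -0.64)

(1.02, 1.06, -0.64)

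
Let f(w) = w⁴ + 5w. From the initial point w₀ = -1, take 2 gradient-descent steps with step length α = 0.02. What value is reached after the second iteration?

f′(w) = 4w³ + 5
Step 1: f′(-1) = 1; w₁ = -1 − 0.02·1 = -1.02
Step 2: f′(-1.02) = 0.755168; w₂ = -1.02 − 0.02·0.755168 = -1.03510336

-1.03510336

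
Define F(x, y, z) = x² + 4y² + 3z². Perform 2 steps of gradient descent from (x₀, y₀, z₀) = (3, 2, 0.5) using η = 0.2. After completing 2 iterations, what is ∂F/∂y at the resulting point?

5.76

∇F = (2x, 8y, 6z)
Step 1: at (3, 2, 0.5), ∇F = (6, 16, 3) → (3, 2, 0.5) − 0.2·(6, 16, 3) = (1.8, -1.2, -0.1)
Step 2: at (1.8, -1.2, -0.1), ∇F = (3.6, -9.6, -0.6) → (1.8, -1.2, -0.1) − 0.2·(3.6, -9.6, -0.6) = (1.08, 0.72, 0.02)
∂F/∂y at (1.08, 0.72, 0.02) = 5.76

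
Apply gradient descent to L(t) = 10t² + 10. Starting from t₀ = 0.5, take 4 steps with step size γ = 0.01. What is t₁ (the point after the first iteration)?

0.4

L′(t) = 20t
Step 1: L′(0.5) = 10; t₁ = 0.5 − 0.01·10 = 0.4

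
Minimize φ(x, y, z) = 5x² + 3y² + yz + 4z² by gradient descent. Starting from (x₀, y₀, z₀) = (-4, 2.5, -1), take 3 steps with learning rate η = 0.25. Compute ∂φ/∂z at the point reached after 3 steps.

0.015625

∇φ = (10x, 6y + z, y + 8z)
(x₁, y₁, z₁) = (-4, 2.5, -1) − 0.25·(-40, 14, -5.5) = (6, -1, 0.375)
(x₂, y₂, z₂) = (6, -1, 0.375) − 0.25·(60, -5.625, 2) = (-9, 0.40625, -0.125)
(x₃, y₃, z₃) = (-9, 0.40625, -0.125) − 0.25·(-90, 2.3125, -0.59375) = (13.5, -0.171875, 0.0234375)
∂φ/∂z at (13.5, -0.171875, 0.0234375) = 0.015625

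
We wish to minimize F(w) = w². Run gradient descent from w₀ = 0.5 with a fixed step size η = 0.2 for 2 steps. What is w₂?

0.18

F′(w) = 2w
w₁ = 0.5 − 0.2·1 = 0.3
w₂ = 0.3 − 0.2·0.6 = 0.18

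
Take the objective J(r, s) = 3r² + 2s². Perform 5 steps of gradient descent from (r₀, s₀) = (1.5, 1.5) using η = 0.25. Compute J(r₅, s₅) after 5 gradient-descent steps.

0.006591796875

∇J = (6r, 4s)
Step 1: at (1.5, 1.5), ∇J = (9, 6) → (1.5, 1.5) − 0.25·(9, 6) = (-0.75, 0)
Step 2: at (-0.75, 0), ∇J = (-4.5, 0) → (-0.75, 0) − 0.25·(-4.5, 0) = (0.375, 0)
Step 3: at (0.375, 0), ∇J = (2.25, 0) → (0.375, 0) − 0.25·(2.25, 0) = (-0.1875, 0)
Step 4: at (-0.1875, 0), ∇J = (-1.125, 0) → (-0.1875, 0) − 0.25·(-1.125, 0) = (0.09375, 0)
Step 5: at (0.09375, 0), ∇J = (0.5625, 0) → (0.09375, 0) − 0.25·(0.5625, 0) = (-0.046875, 0)
J(-0.046875, 0) = 0.006591796875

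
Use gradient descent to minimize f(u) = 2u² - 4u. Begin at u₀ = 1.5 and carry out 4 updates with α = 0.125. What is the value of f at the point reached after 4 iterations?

-1.998046875

f′(u) = 4u - 4
Step 1: f′(1.5) = 2; u₁ = 1.5 − 0.125·2 = 1.25
Step 2: f′(1.25) = 1; u₂ = 1.25 − 0.125·1 = 1.125
Step 3: f′(1.125) = 0.5; u₃ = 1.125 − 0.125·0.5 = 1.0625
Step 4: f′(1.0625) = 0.25; u₄ = 1.0625 − 0.125·0.25 = 1.03125
f(1.03125) = -1.998046875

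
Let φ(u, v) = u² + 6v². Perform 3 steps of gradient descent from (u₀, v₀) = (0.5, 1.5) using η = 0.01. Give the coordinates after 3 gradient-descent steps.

∇φ = (2u, 12v)
(u₁, v₁) = (0.5, 1.5) − 0.01·(1, 18) = (0.49, 1.32)
(u₂, v₂) = (0.49, 1.32) − 0.01·(0.98, 15.84) = (0.4802, 1.1616)
(u₃, v₃) = (0.4802, 1.1616) − 0.01·(0.9604, 13.9392) = (0.470596, 1.022208)

(0.470596, 1.022208)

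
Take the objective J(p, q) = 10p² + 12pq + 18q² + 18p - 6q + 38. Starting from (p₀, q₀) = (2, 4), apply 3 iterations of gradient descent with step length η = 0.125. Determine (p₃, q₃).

(-172.5, -318.5)

∇J = (20p + 12q + 18, 12p + 36q - 6)
Step 1: at (2, 4), ∇J = (106, 162) → (2, 4) − 0.125·(106, 162) = (-11.25, -16.25)
Step 2: at (-11.25, -16.25), ∇J = (-402, -726) → (-11.25, -16.25) − 0.125·(-402, -726) = (39, 74.5)
Step 3: at (39, 74.5), ∇J = (1692, 3144) → (39, 74.5) − 0.125·(1692, 3144) = (-172.5, -318.5)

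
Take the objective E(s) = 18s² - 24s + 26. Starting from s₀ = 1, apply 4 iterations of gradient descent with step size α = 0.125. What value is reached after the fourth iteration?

50.6875

E′(s) = 36s - 24
s₁ = 1 − 0.125·12 = -0.5
s₂ = -0.5 − 0.125·(-42) = 4.75
s₃ = 4.75 − 0.125·147 = -13.625
s₄ = -13.625 − 0.125·(-514.5) = 50.6875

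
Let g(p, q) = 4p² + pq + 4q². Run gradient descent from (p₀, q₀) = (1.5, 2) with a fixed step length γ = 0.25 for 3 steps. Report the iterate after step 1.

(-2, -2.375)

∇g = (8p + q, p + 8q)
Step 1: at (1.5, 2), ∇g = (14, 17.5) → (1.5, 2) − 0.25·(14, 17.5) = (-2, -2.375)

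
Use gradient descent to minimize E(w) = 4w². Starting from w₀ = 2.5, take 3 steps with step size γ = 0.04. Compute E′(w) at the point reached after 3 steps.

E′(w) = 8w
Step 1: E′(2.5) = 20; w₁ = 2.5 − 0.04·20 = 1.7
Step 2: E′(1.7) = 13.6; w₂ = 1.7 − 0.04·13.6 = 1.156
Step 3: E′(1.156) = 9.248; w₃ = 1.156 − 0.04·9.248 = 0.78608
E′(w) at (0.78608) = 6.28864

6.28864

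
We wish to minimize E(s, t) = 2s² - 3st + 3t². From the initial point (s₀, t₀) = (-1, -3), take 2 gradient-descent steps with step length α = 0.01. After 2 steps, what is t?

∇E = (4s - 3t, -3s + 6t)
Step 1: at (-1, -3), ∇E = (5, -15) → (-1, -3) − 0.01·(5, -15) = (-1.05, -2.85)
Step 2: at (-1.05, -2.85), ∇E = (4.35, -13.95) → (-1.05, -2.85) − 0.01·(4.35, -13.95) = (-1.0935, -2.7105)
t = -2.7105

-2.7105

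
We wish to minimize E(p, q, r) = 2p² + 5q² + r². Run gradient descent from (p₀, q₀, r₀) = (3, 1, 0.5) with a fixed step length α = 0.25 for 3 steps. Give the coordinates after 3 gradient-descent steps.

∇E = (4p, 10q, 2r)
(p₁, q₁, r₁) = (3, 1, 0.5) − 0.25·(12, 10, 1) = (0, -1.5, 0.25)
(p₂, q₂, r₂) = (0, -1.5, 0.25) − 0.25·(0, -15, 0.5) = (0, 2.25, 0.125)
(p₃, q₃, r₃) = (0, 2.25, 0.125) − 0.25·(0, 22.5, 0.25) = (0, -3.375, 0.0625)

(0, -3.375, 0.0625)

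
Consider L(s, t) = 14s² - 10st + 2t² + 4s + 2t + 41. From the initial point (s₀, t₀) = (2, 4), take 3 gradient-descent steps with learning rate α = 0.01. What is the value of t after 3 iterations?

∇L = (28s - 10t + 4, -10s + 4t + 2)
(s₁, t₁) = (2, 4) − 0.01·(20, -2) = (1.8, 4.02)
(s₂, t₂) = (1.8, 4.02) − 0.01·(14.2, 0.08) = (1.658, 4.0192)
(s₃, t₃) = (1.658, 4.0192) − 0.01·(10.232, 1.4968) = (1.55568, 4.004232)
t = 4.004232

4.004232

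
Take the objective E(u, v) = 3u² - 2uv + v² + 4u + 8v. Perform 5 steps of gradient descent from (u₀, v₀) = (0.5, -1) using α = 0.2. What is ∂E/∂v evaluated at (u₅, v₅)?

∇E = (6u - 2v + 4, -2u + 2v + 8)
(u₁, v₁) = (0.5, -1) − 0.2·(9, 5) = (-1.3, -2)
(u₂, v₂) = (-1.3, -2) − 0.2·(0.2, 6.6) = (-1.34, -3.32)
(u₃, v₃) = (-1.34, -3.32) − 0.2·(2.6, 4.04) = (-1.86, -4.128)
(u₄, v₄) = (-1.86, -4.128) − 0.2·(1.096, 3.464) = (-2.0792, -4.8208)
(u₅, v₅) = (-2.0792, -4.8208) − 0.2·(1.1664, 2.5168) = (-2.31248, -5.32416)
∂E/∂v at (-2.31248, -5.32416) = 1.97664

1.97664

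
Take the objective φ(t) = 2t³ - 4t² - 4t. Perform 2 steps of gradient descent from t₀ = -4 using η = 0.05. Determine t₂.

-45.292

φ′(t) = 6t² - 8t - 4
Step 1: φ′(-4) = 124; t₁ = -4 − 0.05·124 = -10.2
Step 2: φ′(-10.2) = 701.84; t₂ = -10.2 − 0.05·701.84 = -45.292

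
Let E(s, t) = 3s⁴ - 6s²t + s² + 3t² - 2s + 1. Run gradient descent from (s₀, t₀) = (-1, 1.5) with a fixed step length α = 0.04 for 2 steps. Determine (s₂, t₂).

∇E = (12s³ - 12st + 2s - 2, -6s² + 6t)
(s₁, t₁) = (-1, 1.5) − 0.04·(2, 3) = (-1.08, 1.38)
(s₂, t₂) = (-1.08, 1.38) − 0.04·(-1.391744, 1.2816) = (-1.02433024, 1.328736)

(-1.02433024, 1.328736)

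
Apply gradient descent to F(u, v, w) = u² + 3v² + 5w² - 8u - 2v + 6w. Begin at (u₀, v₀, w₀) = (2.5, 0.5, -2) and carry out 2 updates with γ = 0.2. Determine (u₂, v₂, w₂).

∇F = (2u - 8, 6v - 2, 10w + 6)
Step 1: at (2.5, 0.5, -2), ∇F = (-3, 1, -14) → (2.5, 0.5, -2) − 0.2·(-3, 1, -14) = (3.1, 0.3, 0.8)
Step 2: at (3.1, 0.3, 0.8), ∇F = (-1.8, -0.2, 14) → (3.1, 0.3, 0.8) − 0.2·(-1.8, -0.2, 14) = (3.46, 0.34, -2)

(3.46, 0.34, -2)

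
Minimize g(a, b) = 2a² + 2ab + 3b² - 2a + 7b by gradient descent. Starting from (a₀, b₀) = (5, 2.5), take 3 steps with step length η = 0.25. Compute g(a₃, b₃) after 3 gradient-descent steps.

∇g = (4a + 2b - 2, 2a + 6b + 7)
(a₁, b₁) = (5, 2.5) − 0.25·(23, 32) = (-0.75, -5.5)
(a₂, b₂) = (-0.75, -5.5) − 0.25·(-16, -27.5) = (3.25, 1.375)
(a₃, b₃) = (3.25, 1.375) − 0.25·(13.75, 21.75) = (-0.1875, -4.0625)
g(-0.1875, -4.0625) = 23.04296875

23.04296875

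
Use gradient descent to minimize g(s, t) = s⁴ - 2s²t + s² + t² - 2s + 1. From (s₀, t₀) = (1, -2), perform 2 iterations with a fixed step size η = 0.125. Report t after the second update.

-0.875

∇g = (4s³ - 4st + 2s - 2, -2s² + 2t)
Step 1: at (1, -2), ∇g = (12, -6) → (1, -2) − 0.125·(12, -6) = (-0.5, -1.25)
Step 2: at (-0.5, -1.25), ∇g = (-6, -3) → (-0.5, -1.25) − 0.125·(-6, -3) = (0.25, -0.875)
t = -0.875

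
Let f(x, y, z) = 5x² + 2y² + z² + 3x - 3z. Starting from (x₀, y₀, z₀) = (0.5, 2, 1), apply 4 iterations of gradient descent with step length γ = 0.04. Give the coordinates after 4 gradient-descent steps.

∇f = (10x + 3, 4y, 2z - 3)
Step 1: at (0.5, 2, 1), ∇f = (8, 8, -1) → (0.5, 2, 1) − 0.04·(8, 8, -1) = (0.18, 1.68, 1.04)
Step 2: at (0.18, 1.68, 1.04), ∇f = (4.8, 6.72, -0.92) → (0.18, 1.68, 1.04) − 0.04·(4.8, 6.72, -0.92) = (-0.012, 1.4112, 1.0768)
Step 3: at (-0.012, 1.4112, 1.0768), ∇f = (2.88, 5.6448, -0.8464) → (-0.012, 1.4112, 1.0768) − 0.04·(2.88, 5.6448, -0.8464) = (-0.1272, 1.185408, 1.110656)
Step 4: at (-0.1272, 1.185408, 1.110656), ∇f = (1.728, 4.741632, -0.778688) → (-0.1272, 1.185408, 1.110656) − 0.04·(1.728, 4.741632, -0.778688) = (-0.19632, 0.99574272, 1.14180352)

(-0.19632, 0.99574272, 1.14180352)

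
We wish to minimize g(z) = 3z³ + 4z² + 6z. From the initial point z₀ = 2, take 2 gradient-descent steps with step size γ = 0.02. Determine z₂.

g′(z) = 9z² + 8z + 6
z₁ = 2 − 0.02·58 = 0.84
z₂ = 0.84 − 0.02·19.0704 = 0.458592

0.458592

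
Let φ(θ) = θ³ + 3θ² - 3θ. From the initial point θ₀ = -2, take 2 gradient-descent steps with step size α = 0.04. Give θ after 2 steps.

φ′(θ) = 3θ² + 6θ - 3
Step 1: φ′(-2) = -3; θ₁ = -2 − 0.04·(-3) = -1.88
Step 2: φ′(-1.88) = -3.6768; θ₂ = -1.88 − 0.04·(-3.6768) = -1.732928

-1.732928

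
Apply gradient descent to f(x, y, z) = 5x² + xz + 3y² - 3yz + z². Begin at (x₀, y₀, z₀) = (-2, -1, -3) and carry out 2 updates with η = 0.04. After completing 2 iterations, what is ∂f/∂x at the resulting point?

∇f = (10x + z, 6y - 3z, x - 3y + 2z)
(x₁, y₁, z₁) = (-2, -1, -3) − 0.04·(-23, 3, -5) = (-1.08, -1.12, -2.8)
(x₂, y₂, z₂) = (-1.08, -1.12, -2.8) − 0.04·(-13.6, 1.68, -3.32) = (-0.536, -1.1872, -2.6672)
∂f/∂x at (-0.536, -1.1872, -2.6672) = -8.0272

-8.0272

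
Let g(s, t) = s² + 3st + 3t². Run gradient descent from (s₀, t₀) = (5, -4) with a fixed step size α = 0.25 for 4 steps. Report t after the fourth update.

∇g = (2s + 3t, 3s + 6t)
Step 1: at (5, -4), ∇g = (-2, -9) → (5, -4) − 0.25·(-2, -9) = (5.5, -1.75)
Step 2: at (5.5, -1.75), ∇g = (5.75, 6) → (5.5, -1.75) − 0.25·(5.75, 6) = (4.0625, -3.25)
Step 3: at (4.0625, -3.25), ∇g = (-1.625, -7.3125) → (4.0625, -3.25) − 0.25·(-1.625, -7.3125) = (4.46875, -1.421875)
Step 4: at (4.46875, -1.421875), ∇g = (4.671875, 4.875) → (4.46875, -1.421875) − 0.25·(4.671875, 4.875) = (3.30078125, -2.640625)
t = -2.640625

-2.640625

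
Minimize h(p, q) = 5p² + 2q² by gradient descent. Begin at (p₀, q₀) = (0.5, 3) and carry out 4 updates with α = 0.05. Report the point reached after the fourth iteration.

∇h = (10p, 4q)
(p₁, q₁) = (0.5, 3) − 0.05·(5, 12) = (0.25, 2.4)
(p₂, q₂) = (0.25, 2.4) − 0.05·(2.5, 9.6) = (0.125, 1.92)
(p₃, q₃) = (0.125, 1.92) − 0.05·(1.25, 7.68) = (0.0625, 1.536)
(p₄, q₄) = (0.0625, 1.536) − 0.05·(0.625, 6.144) = (0.03125, 1.2288)

(0.03125, 1.2288)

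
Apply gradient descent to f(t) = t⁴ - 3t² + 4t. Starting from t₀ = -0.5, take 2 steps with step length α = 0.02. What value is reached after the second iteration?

f′(t) = 4t³ - 6t + 4
Step 1: f′(-0.5) = 6.5; t₁ = -0.5 − 0.02·6.5 = -0.63
Step 2: f′(-0.63) = 6.779812; t₂ = -0.63 − 0.02·6.779812 = -0.76559624

-0.76559624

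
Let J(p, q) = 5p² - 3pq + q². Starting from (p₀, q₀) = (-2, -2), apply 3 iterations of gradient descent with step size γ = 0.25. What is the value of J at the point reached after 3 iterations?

∇J = (10p - 3q, -3p + 2q)
Step 1: at (-2, -2), ∇J = (-14, 2) → (-2, -2) − 0.25·(-14, 2) = (1.5, -2.5)
Step 2: at (1.5, -2.5), ∇J = (22.5, -9.5) → (1.5, -2.5) − 0.25·(22.5, -9.5) = (-4.125, -0.125)
Step 3: at (-4.125, -0.125), ∇J = (-40.875, 12.125) → (-4.125, -0.125) − 0.25·(-40.875, 12.125) = (6.09375, -3.15625)
J(6.09375, -3.15625) = 253.3310546875

253.3310546875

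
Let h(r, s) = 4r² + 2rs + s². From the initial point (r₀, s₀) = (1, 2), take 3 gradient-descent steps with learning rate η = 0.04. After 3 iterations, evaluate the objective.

2.111840108544

∇h = (8r + 2s, 2r + 2s)
Step 1: at (1, 2), ∇h = (12, 6) → (1, 2) − 0.04·(12, 6) = (0.52, 1.76)
Step 2: at (0.52, 1.76), ∇h = (7.68, 4.56) → (0.52, 1.76) − 0.04·(7.68, 4.56) = (0.2128, 1.5776)
Step 3: at (0.2128, 1.5776), ∇h = (4.8576, 3.5808) → (0.2128, 1.5776) − 0.04·(4.8576, 3.5808) = (0.018496, 1.434368)
h(0.018496, 1.434368) = 2.111840108544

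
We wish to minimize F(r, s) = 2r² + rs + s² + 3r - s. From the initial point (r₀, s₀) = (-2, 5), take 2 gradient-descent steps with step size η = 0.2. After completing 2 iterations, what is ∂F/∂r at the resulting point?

-1.12

∇F = (4r + s + 3, r + 2s - 1)
(r₁, s₁) = (-2, 5) − 0.2·(0, 7) = (-2, 3.6)
(r₂, s₂) = (-2, 3.6) − 0.2·(-1.4, 4.2) = (-1.72, 2.76)
∂F/∂r at (-1.72, 2.76) = -1.12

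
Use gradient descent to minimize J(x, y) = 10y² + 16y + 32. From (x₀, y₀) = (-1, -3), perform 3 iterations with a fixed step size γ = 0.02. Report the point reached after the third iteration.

∇J = (0, 20y + 16)
Step 1: at (-1, -3), ∇J = (0, -44) → (-1, -3) − 0.02·(0, -44) = (-1, -2.12)
Step 2: at (-1, -2.12), ∇J = (0, -26.4) → (-1, -2.12) − 0.02·(0, -26.4) = (-1, -1.592)
Step 3: at (-1, -1.592), ∇J = (0, -15.84) → (-1, -1.592) − 0.02·(0, -15.84) = (-1, -1.2752)

(-1, -1.2752)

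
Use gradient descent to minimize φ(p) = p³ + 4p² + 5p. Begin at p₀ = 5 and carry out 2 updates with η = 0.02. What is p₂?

1.6784

φ′(p) = 3p² + 8p + 5
p₁ = 5 − 0.02·120 = 2.6
p₂ = 2.6 − 0.02·46.08 = 1.6784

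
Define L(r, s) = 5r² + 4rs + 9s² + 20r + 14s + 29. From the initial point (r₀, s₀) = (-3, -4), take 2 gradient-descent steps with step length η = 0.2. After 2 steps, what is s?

∇L = (10r + 4s + 20, 4r + 18s + 14)
(r₁, s₁) = (-3, -4) − 0.2·(-26, -70) = (2.2, 10)
(r₂, s₂) = (2.2, 10) − 0.2·(82, 202.8) = (-14.2, -30.56)
s = -30.56

-30.56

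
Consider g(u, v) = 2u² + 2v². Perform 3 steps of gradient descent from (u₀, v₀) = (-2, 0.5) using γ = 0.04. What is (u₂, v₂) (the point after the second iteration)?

(-1.4112, 0.3528)

∇g = (4u, 4v)
Step 1: at (-2, 0.5), ∇g = (-8, 2) → (-2, 0.5) − 0.04·(-8, 2) = (-1.68, 0.42)
Step 2: at (-1.68, 0.42), ∇g = (-6.72, 1.68) → (-1.68, 0.42) − 0.04·(-6.72, 1.68) = (-1.4112, 0.3528)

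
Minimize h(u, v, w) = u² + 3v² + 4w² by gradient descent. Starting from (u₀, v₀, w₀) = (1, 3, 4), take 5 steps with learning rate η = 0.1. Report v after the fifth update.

∇h = (2u, 6v, 8w)
(u₁, v₁, w₁) = (1, 3, 4) − 0.1·(2, 18, 32) = (0.8, 1.2, 0.8)
(u₂, v₂, w₂) = (0.8, 1.2, 0.8) − 0.1·(1.6, 7.2, 6.4) = (0.64, 0.48, 0.16)
(u₃, v₃, w₃) = (0.64, 0.48, 0.16) − 0.1·(1.28, 2.88, 1.28) = (0.512, 0.192, 0.032)
(u₄, v₄, w₄) = (0.512, 0.192, 0.032) − 0.1·(1.024, 1.152, 0.256) = (0.4096, 0.0768, 0.0064)
(u₅, v₅, w₅) = (0.4096, 0.0768, 0.0064) − 0.1·(0.8192, 0.4608, 0.0512) = (0.32768, 0.03072, 0.00128)
v = 0.03072

0.03072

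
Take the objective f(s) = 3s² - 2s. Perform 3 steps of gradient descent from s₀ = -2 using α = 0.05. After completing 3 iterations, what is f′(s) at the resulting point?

-4.802

f′(s) = 6s - 2
s₁ = -2 − 0.05·(-14) = -1.3
s₂ = -1.3 − 0.05·(-9.8) = -0.81
s₃ = -0.81 − 0.05·(-6.86) = -0.467
f′(s) at (-0.467) = -4.802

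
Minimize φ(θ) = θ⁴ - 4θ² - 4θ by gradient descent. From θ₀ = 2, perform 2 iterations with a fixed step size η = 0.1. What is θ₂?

φ′(θ) = 4θ³ - 8θ - 4
Step 1: φ′(2) = 12; θ₁ = 2 − 0.1·12 = 0.8
Step 2: φ′(0.8) = -8.352; θ₂ = 0.8 − 0.1·(-8.352) = 1.6352

1.6352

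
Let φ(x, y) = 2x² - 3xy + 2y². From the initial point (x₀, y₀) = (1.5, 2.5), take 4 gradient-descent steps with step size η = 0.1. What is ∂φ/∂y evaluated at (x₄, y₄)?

∇φ = (4x - 3y, -3x + 4y)
Step 1: at (1.5, 2.5), ∇φ = (-1.5, 5.5) → (1.5, 2.5) − 0.1·(-1.5, 5.5) = (1.65, 1.95)
Step 2: at (1.65, 1.95), ∇φ = (0.75, 2.85) → (1.65, 1.95) − 0.1·(0.75, 2.85) = (1.575, 1.665)
Step 3: at (1.575, 1.665), ∇φ = (1.305, 1.935) → (1.575, 1.665) − 0.1·(1.305, 1.935) = (1.4445, 1.4715)
Step 4: at (1.4445, 1.4715), ∇φ = (1.3635, 1.5525) → (1.4445, 1.4715) − 0.1·(1.3635, 1.5525) = (1.30815, 1.31625)
∂φ/∂y at (1.30815, 1.31625) = 1.34055

1.34055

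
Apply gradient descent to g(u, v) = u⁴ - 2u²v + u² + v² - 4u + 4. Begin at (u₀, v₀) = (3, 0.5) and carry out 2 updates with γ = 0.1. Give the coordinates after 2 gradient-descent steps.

∇g = (4u³ - 4uv + 2u - 4, -2u² + 2v)
Step 1: at (3, 0.5), ∇g = (104, -17) → (3, 0.5) − 0.1·(104, -17) = (-7.4, 2.2)
Step 2: at (-7.4, 2.2), ∇g = (-1574.576, -105.12) → (-7.4, 2.2) − 0.1·(-1574.576, -105.12) = (150.0576, 12.712)

(150.0576, 12.712)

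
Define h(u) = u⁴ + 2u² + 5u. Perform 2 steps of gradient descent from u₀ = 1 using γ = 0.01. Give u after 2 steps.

0.75885988

h′(u) = 4u³ + 4u + 5
Step 1: h′(1) = 13; u₁ = 1 − 0.01·13 = 0.87
Step 2: h′(0.87) = 11.114012; u₂ = 0.87 − 0.01·11.114012 = 0.75885988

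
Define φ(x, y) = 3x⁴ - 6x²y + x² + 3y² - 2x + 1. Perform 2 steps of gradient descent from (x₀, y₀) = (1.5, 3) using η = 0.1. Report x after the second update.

-14.14125

∇φ = (12x³ - 12xy + 2x - 2, -6x² + 6y)
(x₁, y₁) = (1.5, 3) − 0.1·(-12.5, 4.5) = (2.75, 2.55)
(x₂, y₂) = (2.75, 2.55) − 0.1·(168.9125, -30.075) = (-14.14125, 5.5575)
x = -14.14125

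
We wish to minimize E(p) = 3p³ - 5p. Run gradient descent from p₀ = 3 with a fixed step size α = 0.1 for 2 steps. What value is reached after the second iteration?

E′(p) = 9p² - 5
Step 1: E′(3) = 76; p₁ = 3 − 0.1·76 = -4.6
Step 2: E′(-4.6) = 185.44; p₂ = -4.6 − 0.1·185.44 = -23.144

-23.144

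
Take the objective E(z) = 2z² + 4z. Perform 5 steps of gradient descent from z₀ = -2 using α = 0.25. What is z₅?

-1

E′(z) = 4z + 4
Step 1: E′(-2) = -4; z₁ = -2 − 0.25·(-4) = -1
Step 2: E′(-1) = 0; z₂ = -1 − 0.25·0 = -1
Step 3: E′(-1) = 0; z₃ = -1 − 0.25·0 = -1
Step 4: E′(-1) = 0; z₄ = -1 − 0.25·0 = -1
Step 5: E′(-1) = 0; z₅ = -1 − 0.25·0 = -1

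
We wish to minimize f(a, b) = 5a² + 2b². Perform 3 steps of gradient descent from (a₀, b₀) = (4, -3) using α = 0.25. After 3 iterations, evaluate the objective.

911.25

∇f = (10a, 4b)
Step 1: at (4, -3), ∇f = (40, -12) → (4, -3) − 0.25·(40, -12) = (-6, 0)
Step 2: at (-6, 0), ∇f = (-60, 0) → (-6, 0) − 0.25·(-60, 0) = (9, 0)
Step 3: at (9, 0), ∇f = (90, 0) → (9, 0) − 0.25·(90, 0) = (-13.5, 0)
f(-13.5, 0) = 911.25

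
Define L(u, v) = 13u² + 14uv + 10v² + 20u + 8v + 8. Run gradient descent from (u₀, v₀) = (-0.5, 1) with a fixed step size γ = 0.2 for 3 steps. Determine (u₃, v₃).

(-166.988, -134.24)

∇L = (26u + 14v + 20, 14u + 20v + 8)
(u₁, v₁) = (-0.5, 1) − 0.2·(21, 21) = (-4.7, -3.2)
(u₂, v₂) = (-4.7, -3.2) − 0.2·(-147, -121.8) = (24.7, 21.16)
(u₃, v₃) = (24.7, 21.16) − 0.2·(958.44, 777) = (-166.988, -134.24)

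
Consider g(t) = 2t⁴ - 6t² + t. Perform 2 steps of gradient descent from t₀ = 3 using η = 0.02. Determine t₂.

g′(t) = 8t³ - 12t + 1
Step 1: g′(3) = 181; t₁ = 3 − 0.02·181 = -0.62
Step 2: g′(-0.62) = 6.533376; t₂ = -0.62 − 0.02·6.533376 = -0.75066752

-0.75066752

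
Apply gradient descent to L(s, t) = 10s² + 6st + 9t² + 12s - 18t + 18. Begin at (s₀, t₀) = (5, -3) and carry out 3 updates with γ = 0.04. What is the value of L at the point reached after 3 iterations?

4.249233559552

∇L = (20s + 6t + 12, 6s + 18t - 18)
(s₁, t₁) = (5, -3) − 0.04·(94, -42) = (1.24, -1.32)
(s₂, t₂) = (1.24, -1.32) − 0.04·(28.88, -34.32) = (0.0848, 0.0528)
(s₃, t₃) = (0.0848, 0.0528) − 0.04·(14.0128, -16.5408) = (-0.475712, 0.714432)
L(-0.475712, 0.714432) = 4.249233559552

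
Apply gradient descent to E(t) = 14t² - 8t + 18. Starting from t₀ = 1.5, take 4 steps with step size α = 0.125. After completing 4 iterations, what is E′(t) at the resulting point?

1328.125

E′(t) = 28t - 8
t₁ = 1.5 − 0.125·34 = -2.75
t₂ = -2.75 − 0.125·(-85) = 7.875
t₃ = 7.875 − 0.125·212.5 = -18.6875
t₄ = -18.6875 − 0.125·(-531.25) = 47.71875
E′(t) at (47.71875) = 1328.125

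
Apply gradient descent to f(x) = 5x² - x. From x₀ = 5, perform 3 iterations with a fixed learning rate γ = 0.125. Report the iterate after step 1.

-1.125

f′(x) = 10x - 1
Step 1: f′(5) = 49; x₁ = 5 − 0.125·49 = -1.125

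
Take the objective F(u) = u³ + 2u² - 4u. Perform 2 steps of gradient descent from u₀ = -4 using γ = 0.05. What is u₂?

-8.494

F′(u) = 3u² + 4u - 4
Step 1: F′(-4) = 28; u₁ = -4 − 0.05·28 = -5.4
Step 2: F′(-5.4) = 61.88; u₂ = -5.4 − 0.05·61.88 = -8.494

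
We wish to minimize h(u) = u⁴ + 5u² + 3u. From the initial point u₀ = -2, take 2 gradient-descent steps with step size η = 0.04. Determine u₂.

-0.14398976

h′(u) = 4u³ + 10u + 3
u₁ = -2 − 0.04·(-49) = -0.04
u₂ = -0.04 − 0.04·2.599744 = -0.14398976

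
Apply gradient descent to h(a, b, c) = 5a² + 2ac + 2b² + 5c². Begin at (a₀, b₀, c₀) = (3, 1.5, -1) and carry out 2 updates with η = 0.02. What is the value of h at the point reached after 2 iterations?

∇h = (10a + 2c, 4b, 2a + 10c)
Step 1: at (3, 1.5, -1), ∇h = (28, 6, -4) → (3, 1.5, -1) − 0.02·(28, 6, -4) = (2.44, 1.38, -0.92)
Step 2: at (2.44, 1.38, -0.92), ∇h = (22.56, 5.52, -4.32) → (2.44, 1.38, -0.92) − 0.02·(22.56, 5.52, -4.32) = (1.9888, 1.2696, -0.8336)
h(1.9888, 1.2696, -0.8336) = 23.15911296

23.15911296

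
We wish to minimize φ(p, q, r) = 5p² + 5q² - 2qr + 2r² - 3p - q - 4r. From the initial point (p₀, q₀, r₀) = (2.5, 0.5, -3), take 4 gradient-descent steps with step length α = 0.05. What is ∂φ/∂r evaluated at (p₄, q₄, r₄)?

∇φ = (10p - 3, 10q - 2r - 1, -2q + 4r - 4)
Step 1: at (2.5, 0.5, -3), ∇φ = (22, 10, -17) → (2.5, 0.5, -3) − 0.05·(22, 10, -17) = (1.4, 0, -2.15)
Step 2: at (1.4, 0, -2.15), ∇φ = (11, 3.3, -12.6) → (1.4, 0, -2.15) − 0.05·(11, 3.3, -12.6) = (0.85, -0.165, -1.52)
Step 3: at (0.85, -0.165, -1.52), ∇φ = (5.5, 0.39, -9.75) → (0.85, -0.165, -1.52) − 0.05·(5.5, 0.39, -9.75) = (0.575, -0.1845, -1.0325)
Step 4: at (0.575, -0.1845, -1.0325), ∇φ = (2.75, -0.78, -7.761) → (0.575, -0.1845, -1.0325) − 0.05·(2.75, -0.78, -7.761) = (0.4375, -0.1455, -0.64445)
∂φ/∂r at (0.4375, -0.1455, -0.64445) = -6.2868

-6.2868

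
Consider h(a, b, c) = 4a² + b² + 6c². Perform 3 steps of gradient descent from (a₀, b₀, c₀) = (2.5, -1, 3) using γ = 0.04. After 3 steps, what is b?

-0.778688

∇h = (8a, 2b, 12c)
(a₁, b₁, c₁) = (2.5, -1, 3) − 0.04·(20, -2, 36) = (1.7, -0.92, 1.56)
(a₂, b₂, c₂) = (1.7, -0.92, 1.56) − 0.04·(13.6, -1.84, 18.72) = (1.156, -0.8464, 0.8112)
(a₃, b₃, c₃) = (1.156, -0.8464, 0.8112) − 0.04·(9.248, -1.6928, 9.7344) = (0.78608, -0.778688, 0.421824)
b = -0.778688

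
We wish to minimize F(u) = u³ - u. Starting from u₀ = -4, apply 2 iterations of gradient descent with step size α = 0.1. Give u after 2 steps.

-31.307

F′(u) = 3u² - 1
u₁ = -4 − 0.1·47 = -8.7
u₂ = -8.7 − 0.1·226.07 = -31.307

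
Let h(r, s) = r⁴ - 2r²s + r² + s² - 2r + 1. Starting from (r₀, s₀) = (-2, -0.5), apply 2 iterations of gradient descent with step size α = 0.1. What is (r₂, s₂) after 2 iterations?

(-1.9472, 1.288)

∇h = (4r³ - 4rs + 2r - 2, -2r² + 2s)
(r₁, s₁) = (-2, -0.5) − 0.1·(-42, -9) = (2.2, 0.4)
(r₂, s₂) = (2.2, 0.4) − 0.1·(41.472, -8.88) = (-1.9472, 1.288)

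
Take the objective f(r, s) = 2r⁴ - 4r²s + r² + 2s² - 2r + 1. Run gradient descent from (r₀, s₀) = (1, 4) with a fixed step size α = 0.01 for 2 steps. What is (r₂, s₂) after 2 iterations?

∇f = (8r³ - 8rs + 2r - 2, -4r² + 4s)
Step 1: at (1, 4), ∇f = (-24, 12) → (1, 4) − 0.01·(-24, 12) = (1.24, 3.88)
Step 2: at (1.24, 3.88), ∇f = (-22.756608, 9.3696) → (1.24, 3.88) − 0.01·(-22.756608, 9.3696) = (1.46756608, 3.786304)

(1.46756608, 3.786304)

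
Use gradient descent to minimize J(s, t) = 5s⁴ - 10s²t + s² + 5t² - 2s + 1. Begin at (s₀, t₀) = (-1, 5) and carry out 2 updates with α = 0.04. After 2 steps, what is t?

8.56864

∇J = (20s³ - 20st + 2s - 2, -10s² + 10t)
Step 1: at (-1, 5), ∇J = (76, 40) → (-1, 5) − 0.04·(76, 40) = (-4.04, 3.4)
Step 2: at (-4.04, 3.4), ∇J = (-1054.14528, -129.216) → (-4.04, 3.4) − 0.04·(-1054.14528, -129.216) = (38.1258112, 8.56864)
t = 8.56864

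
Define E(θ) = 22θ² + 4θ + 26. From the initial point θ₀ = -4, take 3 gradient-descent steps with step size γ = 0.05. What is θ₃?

E′(θ) = 44θ + 4
θ₁ = -4 − 0.05·(-172) = 4.6
θ₂ = 4.6 − 0.05·206.4 = -5.72
θ₃ = -5.72 − 0.05·(-247.68) = 6.664

6.664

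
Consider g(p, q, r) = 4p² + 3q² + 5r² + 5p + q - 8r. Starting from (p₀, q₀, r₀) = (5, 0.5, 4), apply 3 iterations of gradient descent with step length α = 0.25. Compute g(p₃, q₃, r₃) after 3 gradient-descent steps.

704.9375

∇g = (8p + 5, 6q + 1, 10r - 8)
Step 1: at (5, 0.5, 4), ∇g = (45, 4, 32) → (5, 0.5, 4) − 0.25·(45, 4, 32) = (-6.25, -0.5, -4)
Step 2: at (-6.25, -0.5, -4), ∇g = (-45, -2, -48) → (-6.25, -0.5, -4) − 0.25·(-45, -2, -48) = (5, 0, 8)
Step 3: at (5, 0, 8), ∇g = (45, 1, 72) → (5, 0, 8) − 0.25·(45, 1, 72) = (-6.25, -0.25, -10)
g(-6.25, -0.25, -10) = 704.9375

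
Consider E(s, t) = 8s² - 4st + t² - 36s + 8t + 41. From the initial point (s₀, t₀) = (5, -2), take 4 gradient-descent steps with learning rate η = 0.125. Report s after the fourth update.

∇E = (16s - 4t - 36, -4s + 2t + 8)
(s₁, t₁) = (5, -2) − 0.125·(52, -16) = (-1.5, 0)
(s₂, t₂) = (-1.5, 0) − 0.125·(-60, 14) = (6, -1.75)
(s₃, t₃) = (6, -1.75) − 0.125·(67, -19.5) = (-2.375, 0.6875)
(s₄, t₄) = (-2.375, 0.6875) − 0.125·(-76.75, 18.875) = (7.21875, -1.671875)
s = 7.21875

7.21875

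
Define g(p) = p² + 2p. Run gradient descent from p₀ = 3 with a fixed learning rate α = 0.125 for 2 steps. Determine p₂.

g′(p) = 2p + 2
p₁ = 3 − 0.125·8 = 2
p₂ = 2 − 0.125·6 = 1.25

1.25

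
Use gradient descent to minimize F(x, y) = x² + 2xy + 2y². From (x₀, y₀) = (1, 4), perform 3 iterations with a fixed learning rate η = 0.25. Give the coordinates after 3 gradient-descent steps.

(-0.625, 0.25)

∇F = (2x + 2y, 2x + 4y)
Step 1: at (1, 4), ∇F = (10, 18) → (1, 4) − 0.25·(10, 18) = (-1.5, -0.5)
Step 2: at (-1.5, -0.5), ∇F = (-4, -5) → (-1.5, -0.5) − 0.25·(-4, -5) = (-0.5, 0.75)
Step 3: at (-0.5, 0.75), ∇F = (0.5, 2) → (-0.5, 0.75) − 0.25·(0.5, 2) = (-0.625, 0.25)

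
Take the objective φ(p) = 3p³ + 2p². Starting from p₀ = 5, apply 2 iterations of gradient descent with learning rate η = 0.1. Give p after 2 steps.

-353.925

φ′(p) = 9p² + 4p
Step 1: φ′(5) = 245; p₁ = 5 − 0.1·245 = -19.5
Step 2: φ′(-19.5) = 3344.25; p₂ = -19.5 − 0.1·3344.25 = -353.925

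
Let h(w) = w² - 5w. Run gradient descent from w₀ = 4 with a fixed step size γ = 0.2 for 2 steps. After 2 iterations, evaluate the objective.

-5.9584

h′(w) = 2w - 5
Step 1: h′(4) = 3; w₁ = 4 − 0.2·3 = 3.4
Step 2: h′(3.4) = 1.8; w₂ = 3.4 − 0.2·1.8 = 3.04
h(3.04) = -5.9584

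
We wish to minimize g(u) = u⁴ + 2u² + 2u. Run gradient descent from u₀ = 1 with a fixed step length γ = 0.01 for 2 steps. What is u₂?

0.81484

g′(u) = 4u³ + 4u + 2
u₁ = 1 − 0.01·10 = 0.9
u₂ = 0.9 − 0.01·8.516 = 0.81484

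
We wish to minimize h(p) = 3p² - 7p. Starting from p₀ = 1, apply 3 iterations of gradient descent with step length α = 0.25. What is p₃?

1.1875

h′(p) = 6p - 7
Step 1: h′(1) = -1; p₁ = 1 − 0.25·(-1) = 1.25
Step 2: h′(1.25) = 0.5; p₂ = 1.25 − 0.25·0.5 = 1.125
Step 3: h′(1.125) = -0.25; p₃ = 1.125 − 0.25·(-0.25) = 1.1875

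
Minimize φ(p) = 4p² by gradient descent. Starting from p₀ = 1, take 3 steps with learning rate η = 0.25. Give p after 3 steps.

φ′(p) = 8p
Step 1: φ′(1) = 8; p₁ = 1 − 0.25·8 = -1
Step 2: φ′(-1) = -8; p₂ = -1 − 0.25·(-8) = 1
Step 3: φ′(1) = 8; p₃ = 1 − 0.25·8 = -1

-1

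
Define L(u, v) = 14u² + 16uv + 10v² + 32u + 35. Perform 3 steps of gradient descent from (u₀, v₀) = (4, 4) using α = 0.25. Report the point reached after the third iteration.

∇L = (28u + 16v + 32, 16u + 20v)
(u₁, v₁) = (4, 4) − 0.25·(208, 144) = (-48, -32)
(u₂, v₂) = (-48, -32) − 0.25·(-1824, -1408) = (408, 320)
(u₃, v₃) = (408, 320) − 0.25·(16576, 12928) = (-3736, -2912)

(-3736, -2912)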